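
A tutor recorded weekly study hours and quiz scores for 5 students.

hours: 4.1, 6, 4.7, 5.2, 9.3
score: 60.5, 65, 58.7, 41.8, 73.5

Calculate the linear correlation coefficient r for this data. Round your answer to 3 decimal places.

n = 5, Σx = 29.3, Σy = 299.5, Σx² = 188.43, Σy² = 18480.43, Σxy = 1814.85
nΣxy − ΣxΣy = 9074.25 − 8775.35 = 298.9
nΣx² − (Σx)² = 942.15 − 858.49 = 83.66; nΣy² − (Σy)² = 92402.15 − 89700.25 = 2701.9
r = 298.9 / √(83.66 × 2701.9) = 298.9 / 475.4376 ≈ 0.629

0.629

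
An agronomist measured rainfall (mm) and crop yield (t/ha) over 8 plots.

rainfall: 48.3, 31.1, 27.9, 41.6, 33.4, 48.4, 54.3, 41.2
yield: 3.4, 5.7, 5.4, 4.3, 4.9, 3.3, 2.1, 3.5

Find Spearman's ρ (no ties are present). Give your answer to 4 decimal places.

Rank rainfall: 6, 2, 1, 5, 3, 7, 8, 4
Rank yield: 3, 8, 7, 5, 6, 2, 1, 4
d = rank(rainfall) − rank(yield): 3, -6, -6, 0, -3, 5, 7, 0; Σd² = 164
ρ = 1 − 6Σd² / [n(n²−1)] = 1 − 6×164 / (8×63) = 1 − 984/504 ≈ -0.9524

-0.9524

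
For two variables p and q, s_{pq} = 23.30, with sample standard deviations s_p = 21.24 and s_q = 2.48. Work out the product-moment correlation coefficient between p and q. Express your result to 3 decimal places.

r = Cov(p,q) / (s_p · s_q) = 23.30 / (21.24 × 2.48)
  = 23.30 / 52.6752 ≈ 0.442

0.442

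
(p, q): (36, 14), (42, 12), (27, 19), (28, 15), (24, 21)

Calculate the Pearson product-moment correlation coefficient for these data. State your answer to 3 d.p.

n = 5, Σp = 157, Σq = 81, Σp² = 5149, Σq² = 1367, Σpq = 2445
nΣpq − ΣpΣq = 12225 − 12717 = -492
nΣp² − (Σp)² = 25745 − 24649 = 1096; nΣq² − (Σq)² = 6835 − 6561 = 274
r = -492 / √(1096 × 274) = -492 / 548.0000 ≈ -0.898

-0.898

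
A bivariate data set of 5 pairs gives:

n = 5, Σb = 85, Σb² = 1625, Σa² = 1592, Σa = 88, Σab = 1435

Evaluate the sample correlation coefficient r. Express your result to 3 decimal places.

-0.692

r = (nΣab − ΣaΣb) / √[(nΣa² − (Σa)²)(nΣb² − (Σb)²)]
Numerator: 5×1435 − 88×85 = -305
Denominator: √[(7960 − 7744)(8125 − 7225)] = √[216 × 900] = 440.9082
r = -305 / 440.9082 ≈ -0.692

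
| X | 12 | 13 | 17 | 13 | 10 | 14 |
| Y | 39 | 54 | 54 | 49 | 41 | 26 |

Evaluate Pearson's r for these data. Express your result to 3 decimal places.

n = 6, ΣX = 79, ΣY = 263, ΣX² = 1067, ΣY² = 12111, ΣXY = 3499
nΣXY − ΣXΣY = 20994 − 20777 = 217
nΣX² − (ΣX)² = 6402 − 6241 = 161; nΣY² − (ΣY)² = 72666 − 69169 = 3497
r = 217 / √(161 × 3497) = 217 / 750.3446 ≈ 0.289

0.289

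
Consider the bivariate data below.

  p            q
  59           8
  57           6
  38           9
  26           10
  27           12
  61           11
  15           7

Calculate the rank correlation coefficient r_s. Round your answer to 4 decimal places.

0.0714

Rank p: 6, 5, 4, 2, 3, 7, 1
Rank q: 3, 1, 4, 5, 7, 6, 2
d = rank(p) − rank(q): 3, 4, 0, -3, -4, 1, -1; Σd² = 52
ρ = 1 − 6Σd² / [n(n²−1)] = 1 − 6×52 / (7×48) = 1 − 312/336 ≈ 0.0714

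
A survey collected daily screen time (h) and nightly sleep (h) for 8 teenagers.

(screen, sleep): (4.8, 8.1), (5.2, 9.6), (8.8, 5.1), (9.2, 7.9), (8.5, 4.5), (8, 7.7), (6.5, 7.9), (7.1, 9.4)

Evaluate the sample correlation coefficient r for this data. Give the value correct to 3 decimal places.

-0.609

n = 8, Σx = 58.1, Σy = 60.2, Σx² = 441.07, Σy² = 476.5, Σxy = 424.3
nΣxy − ΣxΣy = 3394.4 − 3497.62 = -103.22
nΣx² − (Σx)² = 3528.56 − 3375.61 = 152.95; nΣy² − (Σy)² = 3812 − 3624.04 = 187.96
r = -103.22 / √(152.95 × 187.96) = -103.22 / 169.5538 ≈ -0.609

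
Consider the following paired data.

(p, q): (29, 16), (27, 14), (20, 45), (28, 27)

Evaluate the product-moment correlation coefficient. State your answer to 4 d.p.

-0.8854

n = 4, Σp = 104, Σq = 102, Σp² = 2754, Σq² = 3206, Σpq = 2498
nΣpq − ΣpΣq = 9992 − 10608 = -616
nΣp² − (Σp)² = 11016 − 10816 = 200; nΣq² − (Σq)² = 12824 − 10404 = 2420
r = -616 / √(200 × 2420) = -616 / 695.7011 ≈ -0.8854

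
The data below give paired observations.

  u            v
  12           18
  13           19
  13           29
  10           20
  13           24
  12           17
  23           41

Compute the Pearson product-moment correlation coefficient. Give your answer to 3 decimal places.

0.897

n = 7, Σu = 96, Σv = 168, Σu² = 1424, Σv² = 4472, Σuv = 2499
nΣuv − ΣuΣv = 17493 − 16128 = 1365
nΣu² − (Σu)² = 9968 − 9216 = 752; nΣv² − (Σv)² = 31304 − 28224 = 3080
r = 1365 / √(752 × 3080) = 1365 / 1521.8936 ≈ 0.897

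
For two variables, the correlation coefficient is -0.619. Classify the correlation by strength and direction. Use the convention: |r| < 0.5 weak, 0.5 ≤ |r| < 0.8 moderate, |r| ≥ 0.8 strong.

moderate negative

r = -0.619 < 0 so the relationship is negative.
|r| = 0.619, which falls in the moderate range.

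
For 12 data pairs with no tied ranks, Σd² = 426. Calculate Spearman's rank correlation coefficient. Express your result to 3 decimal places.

ρ = 1 − 6Σd² / [n(n²−1)] = 1 − 6×426 / (12×143)
  = 1 − 2556/1716 = 1 − 1.4895 ≈ -0.490

-0.490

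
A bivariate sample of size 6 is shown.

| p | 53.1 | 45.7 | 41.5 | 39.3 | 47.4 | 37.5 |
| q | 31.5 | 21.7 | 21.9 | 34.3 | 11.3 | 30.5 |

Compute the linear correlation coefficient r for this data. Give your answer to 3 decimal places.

n = 6, Σp = 264.5, Σq = 151.2, Σp² = 11827.85, Σq² = 4177.18, Σpq = 6600.55
nΣpq − ΣpΣq = 39603.3 − 39992.4 = -389.1
nΣp² − (Σp)² = 70967.1 − 69960.25 = 1006.85; nΣq² − (Σq)² = 25063.08 − 22861.44 = 2201.64
r = -389.1 / √(1006.85 × 2201.64) = -389.1 / 1488.8658 ≈ -0.261

-0.261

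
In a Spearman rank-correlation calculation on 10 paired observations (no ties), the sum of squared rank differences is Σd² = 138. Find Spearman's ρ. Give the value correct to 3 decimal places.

0.164

ρ = 1 − 6Σd² / [n(n²−1)] = 1 − 6×138 / (10×99)
  = 1 − 828/990 = 1 − 0.8364 ≈ 0.164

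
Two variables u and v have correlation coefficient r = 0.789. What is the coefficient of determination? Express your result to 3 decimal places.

0.623

r² = (0.789)² = 0.623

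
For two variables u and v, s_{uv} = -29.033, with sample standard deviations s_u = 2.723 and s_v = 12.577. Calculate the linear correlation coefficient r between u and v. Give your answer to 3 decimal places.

-0.848

r = Cov(u,v) / (s_u · s_v) = -29.033 / (2.723 × 12.577)
  = -29.033 / 34.2472 ≈ -0.848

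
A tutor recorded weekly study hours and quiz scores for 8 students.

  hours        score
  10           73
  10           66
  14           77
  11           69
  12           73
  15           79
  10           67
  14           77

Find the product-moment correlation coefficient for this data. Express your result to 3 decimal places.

0.902

n = 8, Σx = 96, Σy = 581, Σx² = 1182, Σy² = 42363, Σxy = 7036
nΣxy − ΣxΣy = 56288 − 55776 = 512
nΣx² − (Σx)² = 9456 − 9216 = 240; nΣy² − (Σy)² = 338904 − 337561 = 1343
r = 512 / √(240 × 1343) = 512 / 567.7323 ≈ 0.902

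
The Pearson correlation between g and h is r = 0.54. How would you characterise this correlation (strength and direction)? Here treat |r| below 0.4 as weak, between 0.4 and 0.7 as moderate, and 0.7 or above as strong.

r = 0.54 > 0 so the relationship is positive.
|r| = 0.54, which falls in the moderate range.

moderate positive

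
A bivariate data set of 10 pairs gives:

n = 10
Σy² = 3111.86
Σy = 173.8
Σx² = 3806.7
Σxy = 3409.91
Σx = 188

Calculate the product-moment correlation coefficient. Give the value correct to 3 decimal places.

r = (nΣxy − ΣxΣy) / √[(nΣx² − (Σx)²)(nΣy² − (Σy)²)]
Numerator: 10×3409.91 − 188×173.8 = 1424.7
Denominator: √[(38067 − 35344)(31118.6 − 30206.44)] = √[2723 × 912.16] = 1576.0113
r = 1424.7 / 1576.0113 ≈ 0.904

0.904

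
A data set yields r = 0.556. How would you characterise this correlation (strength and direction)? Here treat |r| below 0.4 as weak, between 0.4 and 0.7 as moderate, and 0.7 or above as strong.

r = 0.556 > 0 so the relationship is positive.
|r| = 0.556, which falls in the moderate range.

moderate positive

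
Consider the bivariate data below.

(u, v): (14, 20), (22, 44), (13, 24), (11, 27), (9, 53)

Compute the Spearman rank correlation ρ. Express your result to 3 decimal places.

Rank u: 4, 5, 3, 2, 1
Rank v: 1, 4, 2, 3, 5
d = rank(u) − rank(v): 3, 1, 1, -1, -4; Σd² = 28
ρ = 1 − 6Σd² / [n(n²−1)] = 1 − 6×28 / (5×24) = 1 − 168/120 ≈ -0.400

-0.400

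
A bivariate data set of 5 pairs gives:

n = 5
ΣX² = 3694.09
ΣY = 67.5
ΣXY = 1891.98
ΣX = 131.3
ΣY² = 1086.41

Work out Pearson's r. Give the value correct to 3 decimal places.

r = (nΣXY − ΣXΣY) / √[(nΣX² − (ΣX)²)(nΣY² − (ΣY)²)]
Numerator: 5×1891.98 − 131.3×67.5 = 597.15
Denominator: √[(18470.45 − 17239.69)(5432.05 − 4556.25)] = √[1230.76 × 875.8] = 1038.2194
r = 597.15 / 1038.2194 ≈ 0.575

0.575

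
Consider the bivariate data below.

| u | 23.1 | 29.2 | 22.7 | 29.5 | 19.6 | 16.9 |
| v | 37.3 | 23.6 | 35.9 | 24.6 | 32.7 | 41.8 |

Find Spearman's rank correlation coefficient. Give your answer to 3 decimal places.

-0.714

Rank u: 4, 5, 3, 6, 2, 1
Rank v: 5, 1, 4, 2, 3, 6
d = rank(u) − rank(v): -1, 4, -1, 4, -1, -5; Σd² = 60
ρ = 1 − 6Σd² / [n(n²−1)] = 1 − 6×60 / (6×35) = 1 − 360/210 ≈ -0.714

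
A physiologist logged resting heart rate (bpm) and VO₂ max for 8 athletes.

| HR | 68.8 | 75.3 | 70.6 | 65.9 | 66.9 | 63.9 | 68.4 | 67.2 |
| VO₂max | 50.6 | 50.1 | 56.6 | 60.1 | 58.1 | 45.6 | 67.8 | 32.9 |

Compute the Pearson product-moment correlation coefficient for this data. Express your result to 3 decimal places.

0.074

n = 8, Σx = 547, Σy = 421.8, Σx² = 37483.92, Σy² = 23020.16, Σxy = 28859.49
nΣxy − ΣxΣy = 230875.92 − 230724.6 = 151.32
nΣx² − (Σx)² = 299871.36 − 299209 = 662.36; nΣy² − (Σy)² = 184161.28 − 177915.24 = 6246.04
r = 151.32 / √(662.36 × 6246.04) = 151.32 / 2033.9929 ≈ 0.074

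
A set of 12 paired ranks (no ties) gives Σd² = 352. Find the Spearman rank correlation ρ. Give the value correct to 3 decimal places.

ρ = 1 − 6Σd² / [n(n²−1)] = 1 − 6×352 / (12×143)
  = 1 − 2112/1716 = 1 − 1.2308 ≈ -0.231

-0.231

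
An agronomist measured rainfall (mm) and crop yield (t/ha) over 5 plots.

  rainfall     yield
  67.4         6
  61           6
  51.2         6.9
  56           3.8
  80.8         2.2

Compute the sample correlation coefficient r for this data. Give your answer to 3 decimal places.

n = 5, Σx = 316.4, Σy = 24.9, Σx² = 20549.84, Σy² = 138.89, Σxy = 1514.24
nΣxy − ΣxΣy = 7571.2 − 7878.36 = -307.16
nΣx² − (Σx)² = 102749.2 − 100108.96 = 2640.24; nΣy² − (Σy)² = 694.45 − 620.01 = 74.44
r = -307.16 / √(2640.24 × 74.44) = -307.16 / 443.3277 ≈ -0.693

-0.693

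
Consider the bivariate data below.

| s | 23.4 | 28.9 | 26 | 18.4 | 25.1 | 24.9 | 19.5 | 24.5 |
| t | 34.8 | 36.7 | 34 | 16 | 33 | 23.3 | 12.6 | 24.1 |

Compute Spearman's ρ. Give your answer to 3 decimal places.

Rank s: 3, 8, 7, 1, 6, 5, 2, 4
Rank t: 7, 8, 6, 2, 5, 3, 1, 4
d = rank(s) − rank(t): -4, 0, 1, -1, 1, 2, 1, 0; Σd² = 24
ρ = 1 − 6Σd² / [n(n²−1)] = 1 − 6×24 / (8×63) = 1 − 144/504 ≈ 0.714

0.714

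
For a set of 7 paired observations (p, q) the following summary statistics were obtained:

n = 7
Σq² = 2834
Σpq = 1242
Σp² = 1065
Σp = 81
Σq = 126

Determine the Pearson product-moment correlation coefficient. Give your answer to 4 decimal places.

-0.8034

r = (nΣpq − ΣpΣq) / √[(nΣp² − (Σp)²)(nΣq² − (Σq)²)]
Numerator: 7×1242 − 81×126 = -1512
Denominator: √[(7455 − 6561)(19838 − 15876)] = √[894 × 3962] = 1882.0276
r = -1512 / 1882.0276 ≈ -0.8034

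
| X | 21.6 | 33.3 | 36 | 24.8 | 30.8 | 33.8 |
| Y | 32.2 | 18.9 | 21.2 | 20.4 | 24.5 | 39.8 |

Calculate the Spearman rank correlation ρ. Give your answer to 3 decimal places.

-0.029

Rank X: 1, 4, 6, 2, 3, 5
Rank Y: 5, 1, 3, 2, 4, 6
d = rank(X) − rank(Y): -4, 3, 3, 0, -1, -1; Σd² = 36
ρ = 1 − 6Σd² / [n(n²−1)] = 1 − 6×36 / (6×35) = 1 − 216/210 ≈ -0.029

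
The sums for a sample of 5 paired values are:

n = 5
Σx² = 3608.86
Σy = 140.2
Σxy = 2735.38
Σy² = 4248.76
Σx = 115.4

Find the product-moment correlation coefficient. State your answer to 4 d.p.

-0.9133

r = (nΣxy − ΣxΣy) / √[(nΣx² − (Σx)²)(nΣy² − (Σy)²)]
Numerator: 5×2735.38 − 115.4×140.2 = -2502.18
Denominator: √[(18044.3 − 13317.16)(21243.8 − 19656.04)] = √[4727.14 × 1587.76] = 2739.6284
r = -2502.18 / 2739.6284 ≈ -0.9133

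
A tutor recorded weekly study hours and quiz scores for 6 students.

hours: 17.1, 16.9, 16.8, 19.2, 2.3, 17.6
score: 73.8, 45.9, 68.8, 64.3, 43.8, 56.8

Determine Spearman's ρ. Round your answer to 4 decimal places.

0.3714

Rank hours: 4, 3, 2, 6, 1, 5
Rank score: 6, 2, 5, 4, 1, 3
d = rank(hours) − rank(score): -2, 1, -3, 2, 0, 2; Σd² = 22
ρ = 1 − 6Σd² / [n(n²−1)] = 1 − 6×22 / (6×35) = 1 − 132/210 ≈ 0.3714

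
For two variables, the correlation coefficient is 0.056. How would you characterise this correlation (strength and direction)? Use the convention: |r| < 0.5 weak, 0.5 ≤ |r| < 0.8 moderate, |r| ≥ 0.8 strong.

r = 0.056 > 0 so the relationship is positive.
|r| = 0.056, which falls in the weak range.

weak positive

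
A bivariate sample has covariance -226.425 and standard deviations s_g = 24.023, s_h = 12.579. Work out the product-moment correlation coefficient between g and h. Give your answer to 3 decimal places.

-0.749

r = Cov(g,h) / (s_g · s_h) = -226.425 / (24.023 × 12.579)
  = -226.425 / 302.1853 ≈ -0.749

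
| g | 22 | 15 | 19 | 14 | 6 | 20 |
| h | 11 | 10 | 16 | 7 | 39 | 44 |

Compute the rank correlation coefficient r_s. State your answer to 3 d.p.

0.200

Rank g: 6, 3, 4, 2, 1, 5
Rank h: 3, 2, 4, 1, 5, 6
d = rank(g) − rank(h): 3, 1, 0, 1, -4, -1; Σd² = 28
ρ = 1 − 6Σd² / [n(n²−1)] = 1 − 6×28 / (6×35) = 1 − 168/210 ≈ 0.200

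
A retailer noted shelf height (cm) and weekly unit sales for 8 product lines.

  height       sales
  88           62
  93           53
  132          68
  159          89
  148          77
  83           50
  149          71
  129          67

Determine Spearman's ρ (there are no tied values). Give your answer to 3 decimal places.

0.952

Rank height: 2, 3, 5, 8, 6, 1, 7, 4
Rank sales: 3, 2, 5, 8, 7, 1, 6, 4
d = rank(height) − rank(sales): -1, 1, 0, 0, -1, 0, 1, 0; Σd² = 4
ρ = 1 − 6Σd² / [n(n²−1)] = 1 − 6×4 / (8×63) = 1 − 24/504 ≈ 0.952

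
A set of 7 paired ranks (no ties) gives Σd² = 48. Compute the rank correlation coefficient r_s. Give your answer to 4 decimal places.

0.1429

ρ = 1 − 6Σd² / [n(n²−1)] = 1 − 6×48 / (7×48)
  = 1 − 288/336 = 1 − 0.85714 ≈ 0.1429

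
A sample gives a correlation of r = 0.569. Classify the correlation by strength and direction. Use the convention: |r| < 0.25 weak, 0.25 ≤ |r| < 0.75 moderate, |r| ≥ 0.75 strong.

r = 0.569 > 0 so the relationship is positive.
|r| = 0.569, which falls in the moderate range.

moderate positive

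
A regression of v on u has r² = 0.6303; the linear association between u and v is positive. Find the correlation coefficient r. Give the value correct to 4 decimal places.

|r| = √0.6303 = 0.7939
The association is positive, so r = 0.7939.

0.7939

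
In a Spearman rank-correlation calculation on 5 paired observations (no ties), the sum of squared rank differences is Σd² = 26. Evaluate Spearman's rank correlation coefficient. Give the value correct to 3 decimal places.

ρ = 1 − 6Σd² / [n(n²−1)] = 1 − 6×26 / (5×24)
  = 1 − 156/120 = 1 − 1.3000 ≈ -0.300

-0.300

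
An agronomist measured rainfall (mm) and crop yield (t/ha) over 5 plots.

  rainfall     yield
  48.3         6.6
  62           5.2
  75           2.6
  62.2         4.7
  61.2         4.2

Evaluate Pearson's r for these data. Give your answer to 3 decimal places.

n = 5, Σx = 308.7, Σy = 23.3, Σx² = 19416.17, Σy² = 117.09, Σxy = 1385.56
nΣxy − ΣxΣy = 6927.8 − 7192.71 = -264.91
nΣx² − (Σx)² = 97080.85 − 95295.69 = 1785.16; nΣy² − (Σy)² = 585.45 − 542.89 = 42.56
r = -264.91 / √(1785.16 × 42.56) = -264.91 / 275.6382 ≈ -0.961

-0.961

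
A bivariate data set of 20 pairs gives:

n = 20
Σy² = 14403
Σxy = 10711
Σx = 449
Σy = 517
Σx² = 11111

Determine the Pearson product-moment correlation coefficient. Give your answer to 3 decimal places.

r = (nΣxy − ΣxΣy) / √[(nΣx² − (Σx)²)(nΣy² − (Σy)²)]
Numerator: 20×10711 − 449×517 = -17913
Denominator: √[(222220 − 201601)(288060 − 267289)] = √[20619 × 20771] = 20694.8604
r = -17913 / 20694.8604 ≈ -0.866

-0.866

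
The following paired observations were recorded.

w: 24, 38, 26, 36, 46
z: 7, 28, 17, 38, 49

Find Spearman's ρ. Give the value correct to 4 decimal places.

0.9000

Rank w: 1, 4, 2, 3, 5
Rank z: 1, 3, 2, 4, 5
d = rank(w) − rank(z): 0, 1, 0, -1, 0; Σd² = 2
ρ = 1 − 6Σd² / [n(n²−1)] = 1 − 6×2 / (5×24) = 1 − 12/120 ≈ 0.9000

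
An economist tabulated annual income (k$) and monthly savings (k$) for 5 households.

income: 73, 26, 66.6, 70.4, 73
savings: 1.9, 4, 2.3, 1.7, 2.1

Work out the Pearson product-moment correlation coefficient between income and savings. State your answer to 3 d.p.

n = 5, Σx = 309, Σy = 12, Σx² = 20725.72, Σy² = 32.2, Σxy = 668.86
nΣxy − ΣxΣy = 3344.3 − 3708 = -363.7
nΣx² − (Σx)² = 103628.6 − 95481 = 8147.6; nΣy² − (Σy)² = 161 − 144 = 17
r = -363.7 / √(8147.6 × 17) = -363.7 / 372.1682 ≈ -0.977

-0.977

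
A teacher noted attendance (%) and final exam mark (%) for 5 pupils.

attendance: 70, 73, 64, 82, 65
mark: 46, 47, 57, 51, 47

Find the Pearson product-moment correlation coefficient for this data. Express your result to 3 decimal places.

n = 5, Σx = 354, Σy = 248, Σx² = 25274, Σy² = 12384, Σxy = 17536
nΣxy − ΣxΣy = 87680 − 87792 = -112
nΣx² − (Σx)² = 126370 − 125316 = 1054; nΣy² − (Σy)² = 61920 − 61504 = 416
r = -112 / √(1054 × 416) = -112 / 662.1661 ≈ -0.169

-0.169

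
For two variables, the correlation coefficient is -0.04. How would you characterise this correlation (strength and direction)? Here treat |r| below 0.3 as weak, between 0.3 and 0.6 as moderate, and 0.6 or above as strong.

r = -0.04 < 0 so the relationship is negative.
|r| = 0.04, which falls in the weak range.

weak negative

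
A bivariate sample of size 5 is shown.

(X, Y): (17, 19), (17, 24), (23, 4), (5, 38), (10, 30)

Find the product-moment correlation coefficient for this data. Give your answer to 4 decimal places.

n = 5, ΣX = 72, ΣY = 115, ΣX² = 1232, ΣY² = 3297, ΣXY = 1313
nΣXY − ΣXΣY = 6565 − 8280 = -1715
nΣX² − (ΣX)² = 6160 − 5184 = 976; nΣY² − (ΣY)² = 16485 − 13225 = 3260
r = -1715 / √(976 × 3260) = -1715 / 1783.7489 ≈ -0.9615

-0.9615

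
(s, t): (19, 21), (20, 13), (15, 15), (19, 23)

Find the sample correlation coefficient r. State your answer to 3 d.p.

n = 4, Σs = 73, Σt = 72, Σs² = 1347, Σt² = 1364, Σst = 1321
nΣst − ΣsΣt = 5284 − 5256 = 28
nΣs² − (Σs)² = 5388 − 5329 = 59; nΣt² − (Σt)² = 5456 − 5184 = 272
r = 28 / √(59 × 272) = 28 / 126.6807 ≈ 0.221

0.221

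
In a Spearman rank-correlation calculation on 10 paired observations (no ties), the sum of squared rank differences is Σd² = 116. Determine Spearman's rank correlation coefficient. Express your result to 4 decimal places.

0.2970

ρ = 1 − 6Σd² / [n(n²−1)] = 1 − 6×116 / (10×99)
  = 1 − 696/990 = 1 − 0.70303 ≈ 0.2970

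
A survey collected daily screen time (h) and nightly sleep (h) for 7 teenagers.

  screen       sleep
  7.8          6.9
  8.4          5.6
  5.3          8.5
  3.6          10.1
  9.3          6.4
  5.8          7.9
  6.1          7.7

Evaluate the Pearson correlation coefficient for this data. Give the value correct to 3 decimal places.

-0.948

n = 7, Σx = 46.3, Σy = 53.1, Σx² = 329.79, Σy² = 415.89, Σxy = 334.58
nΣxy − ΣxΣy = 2342.06 − 2458.53 = -116.47
nΣx² − (Σx)² = 2308.53 − 2143.69 = 164.84; nΣy² − (Σy)² = 2911.23 − 2819.61 = 91.62
r = -116.47 / √(164.84 × 91.62) = -116.47 / 122.8928 ≈ -0.948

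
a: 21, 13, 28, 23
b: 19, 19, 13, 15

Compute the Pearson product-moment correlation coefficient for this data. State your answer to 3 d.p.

n = 4, Σa = 85, Σb = 66, Σa² = 1923, Σb² = 1116, Σab = 1355
nΣab − ΣaΣb = 5420 − 5610 = -190
nΣa² − (Σa)² = 7692 − 7225 = 467; nΣb² − (Σb)² = 4464 − 4356 = 108
r = -190 / √(467 × 108) = -190 / 224.5796 ≈ -0.846

-0.846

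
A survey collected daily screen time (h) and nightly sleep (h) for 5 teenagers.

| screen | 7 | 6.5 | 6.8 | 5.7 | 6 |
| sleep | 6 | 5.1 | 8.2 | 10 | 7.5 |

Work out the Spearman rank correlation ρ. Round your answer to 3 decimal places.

-0.500

Rank screen: 5, 3, 4, 1, 2
Rank sleep: 2, 1, 4, 5, 3
d = rank(screen) − rank(sleep): 3, 2, 0, -4, -1; Σd² = 30
ρ = 1 − 6Σd² / [n(n²−1)] = 1 − 6×30 / (5×24) = 1 − 180/120 ≈ -0.500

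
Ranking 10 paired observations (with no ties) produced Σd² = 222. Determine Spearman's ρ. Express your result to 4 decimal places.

ρ = 1 − 6Σd² / [n(n²−1)] = 1 − 6×222 / (10×99)
  = 1 − 1332/990 = 1 − 1.34545 ≈ -0.3455

-0.3455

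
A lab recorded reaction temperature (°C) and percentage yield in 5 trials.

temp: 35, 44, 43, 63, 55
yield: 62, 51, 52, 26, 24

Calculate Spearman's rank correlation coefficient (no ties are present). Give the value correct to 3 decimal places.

Rank temp: 1, 3, 2, 5, 4
Rank yield: 5, 3, 4, 2, 1
d = rank(temp) − rank(yield): -4, 0, -2, 3, 3; Σd² = 38
ρ = 1 − 6Σd² / [n(n²−1)] = 1 − 6×38 / (5×24) = 1 − 228/120 ≈ -0.900

-0.900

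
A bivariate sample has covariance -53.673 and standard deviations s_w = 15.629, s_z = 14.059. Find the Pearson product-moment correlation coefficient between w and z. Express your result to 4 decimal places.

-0.2443

r = Cov(w,z) / (s_w · s_z) = -53.673 / (15.629 × 14.059)
  = -53.673 / 219.7281 ≈ -0.2443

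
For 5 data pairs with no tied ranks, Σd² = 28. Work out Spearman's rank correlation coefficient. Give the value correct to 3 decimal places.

-0.400

ρ = 1 − 6Σd² / [n(n²−1)] = 1 − 6×28 / (5×24)
  = 1 − 168/120 = 1 − 1.4000 ≈ -0.400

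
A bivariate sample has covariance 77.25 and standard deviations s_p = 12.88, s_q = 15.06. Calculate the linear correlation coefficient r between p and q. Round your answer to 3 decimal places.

0.398

r = Cov(p,q) / (s_p · s_q) = 77.25 / (12.88 × 15.06)
  = 77.25 / 193.9728 ≈ 0.398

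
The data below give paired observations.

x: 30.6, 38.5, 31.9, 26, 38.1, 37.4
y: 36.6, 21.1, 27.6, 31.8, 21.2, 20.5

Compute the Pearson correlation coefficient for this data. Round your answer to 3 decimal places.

-0.858

n = 6, Σx = 202.5, Σy = 158.8, Σx² = 6962.59, Σy² = 4427.46, Σxy = 5213.97
nΣxy − ΣxΣy = 31283.82 − 32157 = -873.18
nΣx² − (Σx)² = 41775.54 − 41006.25 = 769.29; nΣy² − (Σy)² = 26564.76 − 25217.44 = 1347.32
r = -873.18 / √(769.29 × 1347.32) = -873.18 / 1018.0765 ≈ -0.858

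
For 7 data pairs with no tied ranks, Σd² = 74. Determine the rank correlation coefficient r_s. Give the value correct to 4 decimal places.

ρ = 1 − 6Σd² / [n(n²−1)] = 1 − 6×74 / (7×48)
  = 1 − 444/336 = 1 − 1.32143 ≈ -0.3214

-0.3214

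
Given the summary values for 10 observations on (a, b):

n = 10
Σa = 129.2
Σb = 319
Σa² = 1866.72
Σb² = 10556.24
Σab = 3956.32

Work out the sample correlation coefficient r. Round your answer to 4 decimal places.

r = (nΣab − ΣaΣb) / √[(nΣa² − (Σa)²)(nΣb² − (Σb)²)]
Numerator: 10×3956.32 − 129.2×319 = -1651.6
Denominator: √[(18667.2 − 16692.64)(105562.4 − 101761)] = √[1974.56 × 3801.4] = 2739.7249
r = -1651.6 / 2739.7249 ≈ -0.6028

-0.6028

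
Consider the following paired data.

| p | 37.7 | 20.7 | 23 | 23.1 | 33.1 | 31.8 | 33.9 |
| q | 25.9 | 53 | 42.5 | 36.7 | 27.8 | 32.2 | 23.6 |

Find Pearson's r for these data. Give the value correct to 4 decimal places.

n = 7, Σp = 203.3, Σq = 241.7, Σp² = 6168.45, Σq² = 8999.59, Σpq = 6642.98
nΣpq − ΣpΣq = 46500.86 − 49137.61 = -2636.75
nΣp² − (Σp)² = 43179.15 − 41330.89 = 1848.26; nΣq² − (Σq)² = 62997.13 − 58418.89 = 4578.24
r = -2636.75 / √(1848.26 × 4578.24) = -2636.75 / 2908.9135 ≈ -0.9064

-0.9064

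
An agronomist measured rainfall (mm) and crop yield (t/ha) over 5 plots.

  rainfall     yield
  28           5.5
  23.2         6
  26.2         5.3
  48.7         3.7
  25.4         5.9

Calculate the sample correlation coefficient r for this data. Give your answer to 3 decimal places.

n = 5, Σx = 151.5, Σy = 26.4, Σx² = 5025.53, Σy² = 142.84, Σxy = 762.11
nΣxy − ΣxΣy = 3810.55 − 3999.6 = -189.05
nΣx² − (Σx)² = 25127.65 − 22952.25 = 2175.4; nΣy² − (Σy)² = 714.2 − 696.96 = 17.24
r = -189.05 / √(2175.4 × 17.24) = -189.05 / 193.6592 ≈ -0.976

-0.976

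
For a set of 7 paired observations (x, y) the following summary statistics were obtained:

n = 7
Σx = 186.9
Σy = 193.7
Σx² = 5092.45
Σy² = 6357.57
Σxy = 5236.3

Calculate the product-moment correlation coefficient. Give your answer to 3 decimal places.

r = (nΣxy − ΣxΣy) / √[(nΣx² − (Σx)²)(nΣy² − (Σy)²)]
Numerator: 7×5236.3 − 186.9×193.7 = 451.57
Denominator: √[(35647.15 − 34931.61)(44502.99 − 37519.69)] = √[715.54 × 6983.3] = 2235.3591
r = 451.57 / 2235.3591 ≈ 0.202

0.202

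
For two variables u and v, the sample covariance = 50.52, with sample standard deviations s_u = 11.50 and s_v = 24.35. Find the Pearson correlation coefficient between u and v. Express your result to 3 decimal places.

0.180

r = Cov(u,v) / (s_u · s_v) = 50.52 / (11.50 × 24.35)
  = 50.52 / 280.0250 ≈ 0.180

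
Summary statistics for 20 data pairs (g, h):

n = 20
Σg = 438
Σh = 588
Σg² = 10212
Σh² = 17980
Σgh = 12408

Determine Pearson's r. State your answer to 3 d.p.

r = (nΣgh − ΣgΣh) / √[(nΣg² − (Σg)²)(nΣh² − (Σh)²)]
Numerator: 20×12408 − 438×588 = -9384
Denominator: √[(204240 − 191844)(359600 − 345744)] = √[12396 × 13856] = 13105.6849
r = -9384 / 13105.6849 ≈ -0.716

-0.716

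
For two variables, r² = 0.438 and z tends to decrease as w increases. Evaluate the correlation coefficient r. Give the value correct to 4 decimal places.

-0.6618

|r| = √0.438 = 0.6618
The association is negative, so r = −0.6618.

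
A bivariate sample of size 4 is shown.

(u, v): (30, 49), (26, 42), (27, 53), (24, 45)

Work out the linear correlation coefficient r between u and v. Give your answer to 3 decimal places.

0.480

n = 4, Σu = 107, Σv = 189, Σu² = 2881, Σv² = 8999, Σuv = 5073
nΣuv − ΣuΣv = 20292 − 20223 = 69
nΣu² − (Σu)² = 11524 − 11449 = 75; nΣv² − (Σv)² = 35996 − 35721 = 275
r = 69 / √(75 × 275) = 69 / 143.6141 ≈ 0.480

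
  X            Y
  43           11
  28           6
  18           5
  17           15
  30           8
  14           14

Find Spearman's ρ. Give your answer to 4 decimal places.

-0.3714

Rank X: 6, 4, 3, 2, 5, 1
Rank Y: 4, 2, 1, 6, 3, 5
d = rank(X) − rank(Y): 2, 2, 2, -4, 2, -4; Σd² = 48
ρ = 1 − 6Σd² / [n(n²−1)] = 1 − 6×48 / (6×35) = 1 − 288/210 ≈ -0.3714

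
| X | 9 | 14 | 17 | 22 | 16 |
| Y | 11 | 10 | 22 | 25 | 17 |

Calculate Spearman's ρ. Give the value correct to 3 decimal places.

Rank X: 1, 2, 4, 5, 3
Rank Y: 2, 1, 4, 5, 3
d = rank(X) − rank(Y): -1, 1, 0, 0, 0; Σd² = 2
ρ = 1 − 6Σd² / [n(n²−1)] = 1 − 6×2 / (5×24) = 1 − 12/120 ≈ 0.900

0.900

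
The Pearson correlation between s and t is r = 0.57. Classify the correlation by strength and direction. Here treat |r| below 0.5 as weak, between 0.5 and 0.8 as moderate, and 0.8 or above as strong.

moderate positive

r = 0.57 > 0 so the relationship is positive.
|r| = 0.57, which falls in the moderate range.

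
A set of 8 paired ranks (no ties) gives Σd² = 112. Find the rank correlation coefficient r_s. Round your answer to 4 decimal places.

-0.3333

ρ = 1 − 6Σd² / [n(n²−1)] = 1 − 6×112 / (8×63)
  = 1 − 672/504 = 1 − 1.33333 ≈ -0.3333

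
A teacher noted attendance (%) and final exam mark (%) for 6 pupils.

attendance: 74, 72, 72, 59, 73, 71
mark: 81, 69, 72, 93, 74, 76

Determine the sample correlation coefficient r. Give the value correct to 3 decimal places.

-0.822

n = 6, Σx = 421, Σy = 465, Σx² = 29695, Σy² = 36407, Σxy = 32431
nΣxy − ΣxΣy = 194586 − 195765 = -1179
nΣx² − (Σx)² = 178170 − 177241 = 929; nΣy² − (Σy)² = 218442 − 216225 = 2217
r = -1179 / √(929 × 2217) = -1179 / 1435.1282 ≈ -0.822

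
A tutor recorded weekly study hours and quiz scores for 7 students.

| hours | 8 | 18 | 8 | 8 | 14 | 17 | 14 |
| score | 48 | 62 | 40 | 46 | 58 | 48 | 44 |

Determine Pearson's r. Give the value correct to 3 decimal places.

0.640

n = 7, Σx = 87, Σy = 346, Σx² = 1197, Σy² = 17468, Σxy = 4432
nΣxy − ΣxΣy = 31024 − 30102 = 922
nΣx² − (Σx)² = 8379 − 7569 = 810; nΣy² − (Σy)² = 122276 − 119716 = 2560
r = 922 / √(810 × 2560) = 922 / 1440.0000 ≈ 0.640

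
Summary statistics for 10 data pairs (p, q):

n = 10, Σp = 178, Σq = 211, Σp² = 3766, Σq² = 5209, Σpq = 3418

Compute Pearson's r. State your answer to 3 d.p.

r = (nΣpq − ΣpΣq) / √[(nΣp² − (Σp)²)(nΣq² − (Σq)²)]
Numerator: 10×3418 − 178×211 = -3378
Denominator: √[(37660 − 31684)(52090 − 44521)] = √[5976 × 7569] = 6725.4995
r = -3378 / 6725.4995 ≈ -0.502

-0.502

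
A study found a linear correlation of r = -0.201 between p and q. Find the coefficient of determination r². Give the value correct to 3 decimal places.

r² = (-0.201)² = 0.040

0.040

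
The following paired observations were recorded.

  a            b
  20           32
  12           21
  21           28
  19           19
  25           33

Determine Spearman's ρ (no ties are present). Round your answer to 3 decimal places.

0.800

Rank a: 3, 1, 4, 2, 5
Rank b: 4, 2, 3, 1, 5
d = rank(a) − rank(b): -1, -1, 1, 1, 0; Σd² = 4
ρ = 1 − 6Σd² / [n(n²−1)] = 1 − 6×4 / (5×24) = 1 − 24/120 ≈ 0.800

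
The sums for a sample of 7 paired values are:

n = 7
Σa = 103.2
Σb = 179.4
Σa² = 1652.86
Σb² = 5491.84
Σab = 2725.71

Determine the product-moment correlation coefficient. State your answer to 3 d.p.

0.236

r = (nΣab − ΣaΣb) / √[(nΣa² − (Σa)²)(nΣb² − (Σb)²)]
Numerator: 7×2725.71 − 103.2×179.4 = 565.89
Denominator: √[(11570.02 − 10650.24)(38442.88 − 32184.36)] = √[919.78 × 6258.52] = 2399.2627
r = 565.89 / 2399.2627 ≈ 0.236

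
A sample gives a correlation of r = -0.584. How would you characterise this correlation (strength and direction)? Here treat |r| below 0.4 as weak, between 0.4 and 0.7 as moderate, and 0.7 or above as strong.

r = -0.584 < 0 so the relationship is negative.
|r| = 0.584, which falls in the moderate range.

moderate negative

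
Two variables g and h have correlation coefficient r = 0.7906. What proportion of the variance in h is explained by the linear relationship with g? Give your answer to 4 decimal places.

0.6250

r² = (0.7906)² = 0.6250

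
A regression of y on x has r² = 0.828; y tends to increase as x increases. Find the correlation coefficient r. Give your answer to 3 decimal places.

0.910

|r| = √0.828 = 0.910
The association is positive, so r = 0.910.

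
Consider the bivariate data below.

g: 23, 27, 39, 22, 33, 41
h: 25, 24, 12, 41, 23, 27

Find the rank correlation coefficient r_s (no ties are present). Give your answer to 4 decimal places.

-0.4286

Rank g: 2, 3, 5, 1, 4, 6
Rank h: 4, 3, 1, 6, 2, 5
d = rank(g) − rank(h): -2, 0, 4, -5, 2, 1; Σd² = 50
ρ = 1 − 6Σd² / [n(n²−1)] = 1 − 6×50 / (6×35) = 1 − 300/210 ≈ -0.4286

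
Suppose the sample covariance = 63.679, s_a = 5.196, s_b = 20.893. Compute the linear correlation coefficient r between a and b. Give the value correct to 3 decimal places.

r = Cov(a,b) / (s_a · s_b) = 63.679 / (5.196 × 20.893)
  = 63.679 / 108.5600 ≈ 0.587

0.587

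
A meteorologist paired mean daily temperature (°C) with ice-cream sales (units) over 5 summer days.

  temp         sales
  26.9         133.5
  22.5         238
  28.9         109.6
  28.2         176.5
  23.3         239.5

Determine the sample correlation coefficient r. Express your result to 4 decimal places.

-0.8993

n = 5, Σx = 129.8, Σy = 897.1, Σx² = 3403.2, Σy² = 174990.91, Σxy = 22671.24
nΣxy − ΣxΣy = 113356.2 − 116443.58 = -3087.38
nΣx² − (Σx)² = 17016 − 16848.04 = 167.96; nΣy² − (Σy)² = 874954.55 − 804788.41 = 70166.14
r = -3087.38 / √(167.96 × 70166.14) = -3087.38 / 3432.9441 ≈ -0.8993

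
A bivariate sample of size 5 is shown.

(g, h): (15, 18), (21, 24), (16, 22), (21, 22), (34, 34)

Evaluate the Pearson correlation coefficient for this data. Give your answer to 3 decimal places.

n = 5, Σg = 107, Σh = 120, Σg² = 2519, Σh² = 3024, Σgh = 2744
nΣgh − ΣgΣh = 13720 − 12840 = 880
nΣg² − (Σg)² = 12595 − 11449 = 1146; nΣh² − (Σh)² = 15120 − 14400 = 720
r = 880 / √(1146 × 720) = 880 / 908.3612 ≈ 0.969

0.969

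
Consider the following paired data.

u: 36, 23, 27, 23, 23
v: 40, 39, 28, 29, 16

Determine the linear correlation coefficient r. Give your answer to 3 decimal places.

0.523

n = 5, Σu = 132, Σv = 152, Σu² = 3612, Σv² = 5002, Σuv = 4128
nΣuv − ΣuΣv = 20640 − 20064 = 576
nΣu² − (Σu)² = 18060 − 17424 = 636; nΣv² − (Σv)² = 25010 − 23104 = 1906
r = 576 / √(636 × 1906) = 576 / 1101.0068 ≈ 0.523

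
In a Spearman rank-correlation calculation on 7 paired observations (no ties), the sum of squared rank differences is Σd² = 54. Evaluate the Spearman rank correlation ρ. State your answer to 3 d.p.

ρ = 1 − 6Σd² / [n(n²−1)] = 1 − 6×54 / (7×48)
  = 1 − 324/336 = 1 − 0.9643 ≈ 0.036

0.036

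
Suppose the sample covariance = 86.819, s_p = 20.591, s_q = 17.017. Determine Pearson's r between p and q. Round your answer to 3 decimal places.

r = Cov(p,q) / (s_p · s_q) = 86.819 / (20.591 × 17.017)
  = 86.819 / 350.3970 ≈ 0.248

0.248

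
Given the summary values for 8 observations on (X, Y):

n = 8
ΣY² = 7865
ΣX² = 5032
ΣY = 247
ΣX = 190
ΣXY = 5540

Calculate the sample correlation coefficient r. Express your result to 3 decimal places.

r = (nΣXY − ΣXΣY) / √[(nΣX² − (ΣX)²)(nΣY² − (ΣY)²)]
Numerator: 8×5540 − 190×247 = -2610
Denominator: √[(40256 − 36100)(62920 − 61009)] = √[4156 × 1911] = 2818.1760
r = -2610 / 2818.1760 ≈ -0.926

-0.926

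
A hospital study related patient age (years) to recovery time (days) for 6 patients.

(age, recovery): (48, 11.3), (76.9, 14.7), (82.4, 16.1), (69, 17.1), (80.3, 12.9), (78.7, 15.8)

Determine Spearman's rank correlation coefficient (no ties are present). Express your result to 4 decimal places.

Rank age: 1, 3, 6, 2, 5, 4
Rank recovery: 1, 3, 5, 6, 2, 4
d = rank(age) − rank(recovery): 0, 0, 1, -4, 3, 0; Σd² = 26
ρ = 1 − 6Σd² / [n(n²−1)] = 1 − 6×26 / (6×35) = 1 − 156/210 ≈ 0.2571

0.2571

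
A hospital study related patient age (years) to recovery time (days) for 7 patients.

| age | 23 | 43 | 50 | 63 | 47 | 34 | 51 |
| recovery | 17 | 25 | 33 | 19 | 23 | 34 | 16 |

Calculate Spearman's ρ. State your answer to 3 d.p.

-0.286

Rank age: 1, 3, 5, 7, 4, 2, 6
Rank recovery: 2, 5, 6, 3, 4, 7, 1
d = rank(age) − rank(recovery): -1, -2, -1, 4, 0, -5, 5; Σd² = 72
ρ = 1 − 6Σd² / [n(n²−1)] = 1 − 6×72 / (7×48) = 1 − 432/336 ≈ -0.286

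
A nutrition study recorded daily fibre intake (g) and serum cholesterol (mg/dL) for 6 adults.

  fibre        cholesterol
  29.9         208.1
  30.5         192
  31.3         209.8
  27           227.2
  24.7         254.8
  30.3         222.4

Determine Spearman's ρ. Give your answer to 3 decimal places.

Rank fibre: 3, 5, 6, 2, 1, 4
Rank cholesterol: 2, 1, 3, 5, 6, 4
d = rank(fibre) − rank(cholesterol): 1, 4, 3, -3, -5, 0; Σd² = 60
ρ = 1 − 6Σd² / [n(n²−1)] = 1 − 6×60 / (6×35) = 1 − 360/210 ≈ -0.714

-0.714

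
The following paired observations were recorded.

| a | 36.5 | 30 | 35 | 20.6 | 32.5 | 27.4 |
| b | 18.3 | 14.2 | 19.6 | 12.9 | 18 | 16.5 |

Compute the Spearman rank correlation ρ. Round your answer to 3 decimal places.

0.886

Rank a: 6, 3, 5, 1, 4, 2
Rank b: 5, 2, 6, 1, 4, 3
d = rank(a) − rank(b): 1, 1, -1, 0, 0, -1; Σd² = 4
ρ = 1 − 6Σd² / [n(n²−1)] = 1 − 6×4 / (6×35) = 1 − 24/210 ≈ 0.886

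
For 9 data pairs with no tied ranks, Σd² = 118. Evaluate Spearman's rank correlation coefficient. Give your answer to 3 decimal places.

0.017

ρ = 1 − 6Σd² / [n(n²−1)] = 1 − 6×118 / (9×80)
  = 1 − 708/720 = 1 − 0.9833 ≈ 0.017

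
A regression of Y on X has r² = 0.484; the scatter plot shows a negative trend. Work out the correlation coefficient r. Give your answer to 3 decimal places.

|r| = √0.484 = 0.696
The association is negative, so r = −0.696.

-0.696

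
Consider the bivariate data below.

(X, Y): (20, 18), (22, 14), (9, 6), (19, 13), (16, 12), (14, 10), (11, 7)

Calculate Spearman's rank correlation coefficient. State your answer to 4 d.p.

Rank X: 6, 7, 1, 5, 4, 3, 2
Rank Y: 7, 6, 1, 5, 4, 3, 2
d = rank(X) − rank(Y): -1, 1, 0, 0, 0, 0, 0; Σd² = 2
ρ = 1 − 6Σd² / [n(n²−1)] = 1 − 6×2 / (7×48) = 1 − 12/336 ≈ 0.9643

0.9643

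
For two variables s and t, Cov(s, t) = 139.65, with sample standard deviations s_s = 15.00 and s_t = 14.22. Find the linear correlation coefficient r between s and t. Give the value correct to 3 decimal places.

0.655

r = Cov(s,t) / (s_s · s_t) = 139.65 / (15.00 × 14.22)
  = 139.65 / 213.3000 ≈ 0.655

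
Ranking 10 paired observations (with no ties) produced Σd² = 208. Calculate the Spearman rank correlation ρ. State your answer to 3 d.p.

-0.261

ρ = 1 − 6Σd² / [n(n²−1)] = 1 − 6×208 / (10×99)
  = 1 − 1248/990 = 1 − 1.2606 ≈ -0.261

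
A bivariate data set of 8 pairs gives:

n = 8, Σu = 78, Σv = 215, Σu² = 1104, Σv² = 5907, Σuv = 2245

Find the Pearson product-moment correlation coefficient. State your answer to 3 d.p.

r = (nΣuv − ΣuΣv) / √[(nΣu² − (Σu)²)(nΣv² − (Σv)²)]
Numerator: 8×2245 − 78×215 = 1190
Denominator: √[(8832 − 6084)(47256 − 46225)] = √[2748 × 1031] = 1683.2077
r = 1190 / 1683.2077 ≈ 0.707

0.707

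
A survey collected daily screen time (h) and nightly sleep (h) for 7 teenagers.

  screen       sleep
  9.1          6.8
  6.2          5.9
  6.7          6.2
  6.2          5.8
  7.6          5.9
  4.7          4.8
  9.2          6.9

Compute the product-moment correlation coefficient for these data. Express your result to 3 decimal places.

n = 7, Σx = 49.7, Σy = 42.3, Σx² = 369.07, Σy² = 258.59, Σxy = 306.84
nΣxy − ΣxΣy = 2147.88 − 2102.31 = 45.57
nΣx² − (Σx)² = 2583.49 − 2470.09 = 113.4; nΣy² − (Σy)² = 1810.13 − 1789.29 = 20.84
r = 45.57 / √(113.4 × 20.84) = 45.57 / 48.6133 ≈ 0.937

0.937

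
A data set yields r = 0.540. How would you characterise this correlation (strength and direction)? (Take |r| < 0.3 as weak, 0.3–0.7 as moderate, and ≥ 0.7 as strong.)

r = 0.540 > 0 so the relationship is positive.
|r| = 0.540, which falls in the moderate range.

moderate positive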